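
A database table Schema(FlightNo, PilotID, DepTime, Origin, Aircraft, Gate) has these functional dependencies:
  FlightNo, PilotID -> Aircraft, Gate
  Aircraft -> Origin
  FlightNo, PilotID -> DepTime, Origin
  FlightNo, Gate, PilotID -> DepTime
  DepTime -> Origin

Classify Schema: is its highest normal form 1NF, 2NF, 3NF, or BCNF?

2NF

Candidate key: {FlightNo, PilotID}. Prime attributes: {FlightNo, PilotID}.
For Aircraft -> Origin we have {Aircraft}⁺ = {Aircraft, Origin}; {Aircraft} is not a superkey, so BCNF fails.
Aircraft -> Origin has non-prime {Origin} on the right and a non-superkey on the left, so 3NF fails.
Checking every proper subset of each key, none determines a non-prime attribute — 2NF is satisfied.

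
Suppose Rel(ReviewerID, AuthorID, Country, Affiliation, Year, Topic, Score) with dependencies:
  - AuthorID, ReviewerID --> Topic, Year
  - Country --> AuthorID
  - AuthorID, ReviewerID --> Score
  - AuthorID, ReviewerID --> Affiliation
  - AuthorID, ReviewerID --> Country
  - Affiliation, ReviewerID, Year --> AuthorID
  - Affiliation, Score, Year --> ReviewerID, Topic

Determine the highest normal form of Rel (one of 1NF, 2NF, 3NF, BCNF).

3NF

Candidate keys: {Affiliation, ReviewerID, Year}, {Affiliation, Score, Year}, {AuthorID, ReviewerID}, {Country, ReviewerID}. Prime attributes: {Affiliation, AuthorID, Country, ReviewerID, Score, Year}.
Country --> AuthorID breaks BCNF: {Country}⁺ = {AuthorID, Country}, so {Country} is not a superkey.
Since {AuthorID} ⊆ prime attributes and every other non-superkey FD also has a prime right side, the schema is in 3NF.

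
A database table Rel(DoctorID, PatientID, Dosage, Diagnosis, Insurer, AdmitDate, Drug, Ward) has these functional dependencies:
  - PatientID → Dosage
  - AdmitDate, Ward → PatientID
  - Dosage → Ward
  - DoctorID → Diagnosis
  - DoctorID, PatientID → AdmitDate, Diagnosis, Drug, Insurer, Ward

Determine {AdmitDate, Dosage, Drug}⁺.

Start with {AdmitDate, Dosage, Drug}.
Dosage → Ward applies; add {Ward} → now {AdmitDate, Dosage, Drug, Ward}.
AdmitDate, Ward → PatientID applies; add {PatientID} → now {AdmitDate, Dosage, Drug, PatientID, Ward}.
No further FD applies.

{AdmitDate, Dosage, Drug, PatientID, Ward}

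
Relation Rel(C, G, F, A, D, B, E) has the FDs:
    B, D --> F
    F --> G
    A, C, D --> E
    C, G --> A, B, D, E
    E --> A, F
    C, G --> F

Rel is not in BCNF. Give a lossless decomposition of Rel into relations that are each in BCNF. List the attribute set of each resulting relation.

Candidate keys of the original relation: {A, C, D}, {B, C, D}, {C, E}, {C, F}, {C, G}.
Within {A, B, C, D, E, F, G}: {B, D}⁺ ∩ {A, B, C, D, E, F, G} = {B, D, F, G}, not the whole set, so B, D --> F, G violates BCNF; decompose into {B, D, F, G} and {A, B, C, D, E}.
Within {B, D, F, G}: {F}⁺ ∩ {B, D, F, G} = {F, G}, not the whole set, so F --> G violates BCNF; decompose into {F, G} and {B, D, F}.
{F, G} is in BCNF.
{B, D, F} is in BCNF.
Within {A, B, C, D, E}: {E}⁺ ∩ {A, B, C, D, E} = {A, E}, not the whole set, so E --> A violates BCNF; decompose into {A, E} and {B, C, D, E}.
{A, E} is in BCNF.
{B, C, D, E} is in BCNF.

{A, E}; {B, C, D, E}; {B, D, F}; {F, G}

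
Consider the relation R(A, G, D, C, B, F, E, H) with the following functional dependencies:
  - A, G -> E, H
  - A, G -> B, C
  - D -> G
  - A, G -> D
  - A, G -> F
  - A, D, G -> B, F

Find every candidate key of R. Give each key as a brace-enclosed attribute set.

Attributes never on any right-hand side: {A} — every candidate key must contain it.
{A, D}⁺ = {A, B, C, D, E, F, G, H}, which is every attribute, so {A, D} is a candidate key.
{A, G}⁺ = {A, B, C, D, E, F, G, H}, which is every attribute, so {A, G} is a candidate key.
No proper subset of any of these is a key, and no other minimal superkey exists.

{A, D}, {A, G}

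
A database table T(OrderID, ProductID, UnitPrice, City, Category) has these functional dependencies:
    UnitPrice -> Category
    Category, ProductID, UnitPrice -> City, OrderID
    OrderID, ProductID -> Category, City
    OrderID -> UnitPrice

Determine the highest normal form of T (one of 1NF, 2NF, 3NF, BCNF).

1NF

Candidate keys: {OrderID, ProductID}, {ProductID, UnitPrice}. Prime attributes: {OrderID, ProductID, UnitPrice}.
UnitPrice -> Category: {UnitPrice}⁺ = {Category, UnitPrice}, which is not all of the attributes, so the left side is not a superkey — BCNF is violated.
UnitPrice -> Category determines the non-prime attribute {Category} from a non-superkey — 3NF is violated.
{OrderID} is a proper subset of the key {OrderID, ProductID}, and {OrderID}⁺ contains the non-prime attribute {Category} — a partial dependency, so 2NF is violated.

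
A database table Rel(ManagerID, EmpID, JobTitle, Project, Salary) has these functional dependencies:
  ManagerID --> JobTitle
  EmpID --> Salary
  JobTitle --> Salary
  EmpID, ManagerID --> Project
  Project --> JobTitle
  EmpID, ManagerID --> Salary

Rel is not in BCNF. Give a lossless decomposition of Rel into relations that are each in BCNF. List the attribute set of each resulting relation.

Candidate key of the original relation: {EmpID, ManagerID}.
Within {EmpID, JobTitle, ManagerID, Project, Salary}: {ManagerID}⁺ ∩ {EmpID, JobTitle, ManagerID, Project, Salary} = {JobTitle, ManagerID, Salary}, not the whole set, so ManagerID --> JobTitle, Salary violates BCNF; decompose into {JobTitle, ManagerID, Salary} and {EmpID, ManagerID, Project}.
Within {JobTitle, ManagerID, Salary}: {JobTitle}⁺ ∩ {JobTitle, ManagerID, Salary} = {JobTitle, Salary}, not the whole set, so JobTitle --> Salary violates BCNF; decompose into {JobTitle, Salary} and {JobTitle, ManagerID}.
{JobTitle, Salary} is in BCNF.
{JobTitle, ManagerID} is in BCNF.
{EmpID, ManagerID, Project} is in BCNF.

{EmpID, ManagerID, Project}; {JobTitle, ManagerID}; {JobTitle, Salary}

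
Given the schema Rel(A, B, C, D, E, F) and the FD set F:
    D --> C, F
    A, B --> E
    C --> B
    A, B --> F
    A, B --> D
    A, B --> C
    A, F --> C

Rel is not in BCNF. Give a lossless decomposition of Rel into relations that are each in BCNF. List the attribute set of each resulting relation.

{A, D, E}; {B, C}; {C, D, F}

Candidate keys of the original relation: {A, B}, {A, C}, {A, D}, {A, F}.
{A, B, C, D, E, F}: {D} determines {B, C, D, F} here but is not a superkey — split on D --> B, C, F, giving {B, C, D, F} and {A, D, E}.
{B, C, D, F}: {C} determines {B, C} here but is not a superkey — split on C --> B, giving {B, C} and {C, D, F}.
{B, C}: every determinant is a superkey — BCNF.
{C, D, F}: every determinant is a superkey — BCNF.
{A, D, E}: every determinant is a superkey — BCNF.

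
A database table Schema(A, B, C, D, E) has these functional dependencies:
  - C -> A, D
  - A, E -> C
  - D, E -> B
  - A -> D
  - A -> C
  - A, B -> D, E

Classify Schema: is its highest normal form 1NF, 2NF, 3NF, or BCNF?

1NF

Candidate keys: {A, B}, {A, E}, {B, C}, {C, E}. Prime attributes: {A, B, C, E}.
C -> A, D: {C}⁺ = {A, C, D}, which is not all of the attributes, so the left side is not a superkey — BCNF is violated.
C -> A, D determines the non-prime attribute {D} from a non-superkey — 3NF is violated.
{A} is a proper subset of the key {A, B}, and {A}⁺ contains the non-prime attribute {D} — a partial dependency, so 2NF is violated.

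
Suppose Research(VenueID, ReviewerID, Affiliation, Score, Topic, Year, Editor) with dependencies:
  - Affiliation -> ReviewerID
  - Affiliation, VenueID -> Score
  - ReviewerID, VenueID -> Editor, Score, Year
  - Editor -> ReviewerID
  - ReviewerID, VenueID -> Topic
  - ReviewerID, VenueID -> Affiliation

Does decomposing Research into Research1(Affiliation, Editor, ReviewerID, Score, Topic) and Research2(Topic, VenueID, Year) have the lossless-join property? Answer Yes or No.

The shared attributes are {Topic} and {Topic}⁺ = {Topic}.
The closure covers neither Research1 nor Research2 entirely; the join is not lossless.

No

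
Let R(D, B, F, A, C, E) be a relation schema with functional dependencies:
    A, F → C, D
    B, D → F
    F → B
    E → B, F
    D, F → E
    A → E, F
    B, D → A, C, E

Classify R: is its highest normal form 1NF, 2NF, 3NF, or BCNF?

3NF

Candidate keys: {A}, {B, D}, {D, E}, {D, F}. Prime attributes: {A, B, D, E, F}.
F → B: {F}⁺ = {B, F}, which is not all of the attributes, so the left side is not a superkey — BCNF is violated.
Its right-hand attributes {B} are all prime, as are those of every other non-superkey FD — the relation is in 3NF.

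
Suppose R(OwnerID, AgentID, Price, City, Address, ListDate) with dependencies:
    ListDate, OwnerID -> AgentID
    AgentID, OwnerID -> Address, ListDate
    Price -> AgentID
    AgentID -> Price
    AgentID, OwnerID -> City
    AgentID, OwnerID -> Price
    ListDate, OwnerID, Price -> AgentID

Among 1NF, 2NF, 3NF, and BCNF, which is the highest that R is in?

3NF

Candidate keys: {AgentID, OwnerID}, {ListDate, OwnerID}, {OwnerID, Price}. Prime attributes: {AgentID, ListDate, OwnerID, Price}.
Price -> AgentID breaks BCNF: {Price}⁺ = {AgentID, Price}, so {Price} is not a superkey.
Its right-hand attributes {AgentID} are all prime, as are those of every other non-superkey FD — the relation is in 3NF.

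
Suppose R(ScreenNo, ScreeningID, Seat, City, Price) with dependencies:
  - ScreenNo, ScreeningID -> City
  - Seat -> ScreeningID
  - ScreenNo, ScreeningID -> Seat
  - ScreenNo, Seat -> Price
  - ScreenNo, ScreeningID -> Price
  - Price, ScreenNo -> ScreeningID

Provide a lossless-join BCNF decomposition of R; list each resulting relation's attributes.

Candidate keys of the original relation: {Price, ScreenNo}, {ScreenNo, ScreeningID}, {ScreenNo, Seat}.
In {City, Price, ScreenNo, ScreeningID, Seat}, {Seat} is not a superkey ({Seat}⁺ restricted to this set is {ScreeningID, Seat}), so split on Seat -> ScreeningID into {ScreeningID, Seat} and {City, Price, ScreenNo, Seat}.
{ScreeningID, Seat} has no BCNF violation.
{City, Price, ScreenNo, Seat} has no BCNF violation.

{City, Price, ScreenNo, Seat}; {ScreeningID, Seat}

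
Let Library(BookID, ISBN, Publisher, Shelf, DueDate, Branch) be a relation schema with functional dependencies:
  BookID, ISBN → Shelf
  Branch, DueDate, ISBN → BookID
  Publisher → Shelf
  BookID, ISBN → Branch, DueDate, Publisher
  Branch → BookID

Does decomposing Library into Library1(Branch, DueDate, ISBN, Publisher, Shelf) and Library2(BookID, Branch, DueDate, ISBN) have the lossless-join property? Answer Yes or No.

Yes

Library1 ∩ Library2 = {Branch, DueDate, ISBN}; its closure under F is {BookID, Branch, DueDate, ISBN, Publisher, Shelf}.
Since Library1 ⊆ {BookID, Branch, DueDate, ISBN, Publisher, Shelf}, the intersection is a superkey of Library1; the decomposition is lossless.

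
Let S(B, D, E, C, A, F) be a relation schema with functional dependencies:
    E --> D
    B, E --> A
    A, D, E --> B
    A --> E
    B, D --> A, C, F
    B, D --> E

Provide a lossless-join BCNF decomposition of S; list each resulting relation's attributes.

{A, B, C, E, F}; {D, E}

Candidate keys of the original relation: {A}, {B, D}, {B, E}.
Within {A, B, C, D, E, F}: {E}⁺ ∩ {A, B, C, D, E, F} = {D, E}, not the whole set, so E --> D violates BCNF; decompose into {D, E} and {A, B, C, E, F}.
{D, E}: every determinant is a superkey — BCNF.
{A, B, C, E, F}: every determinant is a superkey — BCNF.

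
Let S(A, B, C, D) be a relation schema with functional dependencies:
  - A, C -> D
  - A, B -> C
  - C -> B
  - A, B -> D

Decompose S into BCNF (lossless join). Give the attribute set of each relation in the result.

Candidate keys of the original relation: {A, B}, {A, C}.
Within {A, B, C, D}: {C}⁺ ∩ {A, B, C, D} = {B, C}, not the whole set, so C -> B violates BCNF; decompose into {B, C} and {A, C, D}.
{B, C}: every determinant is a superkey — BCNF.
{A, C, D}: every determinant is a superkey — BCNF.

{A, C, D}; {B, C}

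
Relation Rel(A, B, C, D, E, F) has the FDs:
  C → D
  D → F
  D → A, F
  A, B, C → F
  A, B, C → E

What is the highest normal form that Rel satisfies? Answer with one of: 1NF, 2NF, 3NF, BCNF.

1NF

Candidate key: {B, C}. Prime attributes: {B, C}.
C → D: {C}⁺ = {A, C, D, F}, which is not all of the attributes, so the left side is not a superkey — BCNF is violated.
Because {D} is non-prime and the left side of C → D is not a superkey, the relation is not in 3NF.
The proper key subset {C} of {B, C} determines non-prime {A, D, F}, so the relation is not even in 2NF.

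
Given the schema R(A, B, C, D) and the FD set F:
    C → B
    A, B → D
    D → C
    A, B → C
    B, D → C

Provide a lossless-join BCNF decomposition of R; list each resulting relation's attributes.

Candidate keys of the original relation: {A, B}, {A, C}, {A, D}.
Within {A, B, C, D}: {C}⁺ ∩ {A, B, C, D} = {B, C}, not the whole set, so C → B violates BCNF; decompose into {B, C} and {A, C, D}.
{B, C} is in BCNF.
Within {A, C, D}: {D}⁺ ∩ {A, C, D} = {C, D}, not the whole set, so D → C violates BCNF; decompose into {C, D} and {A, D}.
{C, D} is in BCNF.
{A, D} is in BCNF.

{A, D}; {B, C}; {C, D}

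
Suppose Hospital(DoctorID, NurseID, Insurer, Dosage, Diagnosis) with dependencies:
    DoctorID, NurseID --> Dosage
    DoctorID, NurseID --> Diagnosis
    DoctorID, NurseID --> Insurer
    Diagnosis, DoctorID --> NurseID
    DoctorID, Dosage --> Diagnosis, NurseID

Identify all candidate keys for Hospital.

{Diagnosis, DoctorID}, {DoctorID, Dosage}, {DoctorID, NurseID}

Attributes never on any right-hand side: {DoctorID} — every candidate key must contain it.
{Diagnosis, DoctorID}⁺ = {Diagnosis, DoctorID, Dosage, Insurer, NurseID} — all of the relation — so {Diagnosis, DoctorID} is a candidate key.
{DoctorID, Dosage}⁺ = {Diagnosis, DoctorID, Dosage, Insurer, NurseID} — all of the relation — so {DoctorID, Dosage} is a candidate key.
{DoctorID, NurseID}⁺ = {Diagnosis, DoctorID, Dosage, Insurer, NurseID} — all of the relation — so {DoctorID, NurseID} is a candidate key.
Any other superkey properly contains one of these, so there are no further candidate keys.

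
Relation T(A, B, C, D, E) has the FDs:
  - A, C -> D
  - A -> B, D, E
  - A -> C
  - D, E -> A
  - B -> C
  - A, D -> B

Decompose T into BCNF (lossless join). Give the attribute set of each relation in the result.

{A, B, D, E}; {B, C}

Candidate keys of the original relation: {A}, {D, E}.
In {A, B, C, D, E}, {B} is not a superkey ({B}⁺ restricted to this set is {B, C}), so split on B -> C into {B, C} and {A, B, D, E}.
{B, C} is in BCNF.
{A, B, D, E} is in BCNF.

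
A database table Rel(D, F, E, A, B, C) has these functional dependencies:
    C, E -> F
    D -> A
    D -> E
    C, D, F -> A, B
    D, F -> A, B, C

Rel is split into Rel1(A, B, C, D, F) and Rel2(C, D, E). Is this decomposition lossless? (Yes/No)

Yes

The shared attributes are {C, D} and {C, D}⁺ = {A, B, C, D, E, F}.
Since Rel1 ⊆ {A, B, C, D, E, F}, the intersection is a superkey of Rel1; the decomposition is lossless.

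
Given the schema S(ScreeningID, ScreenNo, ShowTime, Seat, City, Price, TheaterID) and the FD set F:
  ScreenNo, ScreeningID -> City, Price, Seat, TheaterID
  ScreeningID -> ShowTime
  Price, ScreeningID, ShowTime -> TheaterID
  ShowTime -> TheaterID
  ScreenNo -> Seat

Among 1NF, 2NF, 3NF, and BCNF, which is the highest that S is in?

1NF

Candidate key: {ScreenNo, ScreeningID}. Prime attributes: {ScreenNo, ScreeningID}.
ScreeningID -> ShowTime: {ScreeningID}⁺ = {ScreeningID, ShowTime, TheaterID}, which is not all of the attributes, so the left side is not a superkey — BCNF is violated.
ScreeningID -> ShowTime determines the non-prime attribute {ShowTime} from a non-superkey — 3NF is violated.
The proper key subset {ScreenNo} of {ScreenNo, ScreeningID} determines non-prime {Seat}, so the relation is not even in 2NF.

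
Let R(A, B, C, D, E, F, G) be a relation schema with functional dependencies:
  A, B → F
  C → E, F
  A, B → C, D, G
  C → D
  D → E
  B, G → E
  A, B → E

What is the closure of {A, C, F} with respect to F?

{A, C, D, E, F}

Start with {A, C, F}.
C → E, F applies; add {E} → now {A, C, E, F}.
C → D applies; add {D} → now {A, C, D, E, F}.
No further FD applies.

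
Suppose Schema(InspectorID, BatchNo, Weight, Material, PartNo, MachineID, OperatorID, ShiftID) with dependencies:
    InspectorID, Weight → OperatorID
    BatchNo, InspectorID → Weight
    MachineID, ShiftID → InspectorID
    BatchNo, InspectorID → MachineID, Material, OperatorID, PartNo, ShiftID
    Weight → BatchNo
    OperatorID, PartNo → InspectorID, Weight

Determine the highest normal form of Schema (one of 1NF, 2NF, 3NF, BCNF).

Candidate keys: {BatchNo, InspectorID}, {BatchNo, MachineID, ShiftID}, {InspectorID, Weight}, {MachineID, ShiftID, Weight}, {OperatorID, PartNo}. Prime attributes: {BatchNo, InspectorID, MachineID, OperatorID, PartNo, ShiftID, Weight}.
For MachineID, ShiftID → InspectorID we have {MachineID, ShiftID}⁺ = {InspectorID, MachineID, ShiftID}; {MachineID, ShiftID} is not a superkey, so BCNF fails.
Since {InspectorID} ⊆ prime attributes and every other non-superkey FD also has a prime right side, the schema is in 3NF.

3NF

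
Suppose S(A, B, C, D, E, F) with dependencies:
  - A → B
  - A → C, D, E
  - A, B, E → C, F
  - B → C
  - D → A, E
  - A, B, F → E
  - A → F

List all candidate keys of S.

{A}, {D}

Closure of {A} is {A, B, C, D, E, F}, the whole schema; {A} is a candidate key.
Closure of {D} is {A, B, C, D, E, F}, the whole schema; {D} is a candidate key.
These are minimal and exhaustive — every other superkey contains one of them.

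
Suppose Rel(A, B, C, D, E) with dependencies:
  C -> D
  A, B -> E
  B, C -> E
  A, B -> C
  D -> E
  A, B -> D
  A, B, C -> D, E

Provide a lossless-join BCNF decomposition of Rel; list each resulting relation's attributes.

Candidate key of the original relation: {A, B}.
{A, B, C, D, E}: {C} determines {C, D, E} here but is not a superkey — split on C -> D, E, giving {C, D, E} and {A, B, C}.
{C, D, E}: {D} determines {D, E} here but is not a superkey — split on D -> E, giving {D, E} and {C, D}.
{D, E}: every determinant is a superkey — BCNF.
{C, D}: every determinant is a superkey — BCNF.
{A, B, C}: every determinant is a superkey — BCNF.

{A, B, C}; {C, D}; {D, E}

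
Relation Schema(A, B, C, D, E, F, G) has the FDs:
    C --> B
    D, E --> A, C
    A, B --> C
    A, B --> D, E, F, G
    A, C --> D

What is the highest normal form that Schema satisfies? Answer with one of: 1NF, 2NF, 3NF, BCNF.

3NF

Candidate keys: {A, B}, {A, C}, {D, E}. Prime attributes: {A, B, C, D, E}.
C --> B breaks BCNF: {C}⁺ = {B, C}, so {C} is not a superkey.
Its right-hand attributes {B} are all prime, as are those of every other non-superkey FD — the relation is in 3NF.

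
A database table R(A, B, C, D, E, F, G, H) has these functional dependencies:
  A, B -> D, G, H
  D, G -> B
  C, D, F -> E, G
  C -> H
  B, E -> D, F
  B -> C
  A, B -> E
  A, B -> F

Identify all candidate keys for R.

{A, B}, {A, C, D, F}, {A, D, G}

Attributes never on any right-hand side: {A} — every candidate key must contain it.
Closure of {A, B} is {A, B, C, D, E, F, G, H}, the whole schema; {A, B} is a candidate key.
Closure of {A, D, G} is {A, B, C, D, E, F, G, H}, the whole schema; {A, D, G} is a candidate key.
Closure of {A, C, D, F} is {A, B, C, D, E, F, G, H}, the whole schema; {A, C, D, F} is a candidate key.
Any other superkey properly contains one of these, so there are no further candidate keys.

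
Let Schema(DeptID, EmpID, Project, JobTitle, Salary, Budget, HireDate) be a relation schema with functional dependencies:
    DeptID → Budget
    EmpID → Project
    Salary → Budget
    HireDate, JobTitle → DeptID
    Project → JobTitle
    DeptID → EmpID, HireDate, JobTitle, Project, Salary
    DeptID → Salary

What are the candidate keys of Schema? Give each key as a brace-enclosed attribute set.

{DeptID}, {EmpID, HireDate}, {HireDate, JobTitle}, {HireDate, Project}

Closure of {DeptID} is {Budget, DeptID, EmpID, HireDate, JobTitle, Project, Salary}, the whole schema; {DeptID} is a candidate key.
Closure of {EmpID, HireDate} is {Budget, DeptID, EmpID, HireDate, JobTitle, Project, Salary}, the whole schema; {EmpID, HireDate} is a candidate key.
Closure of {HireDate, JobTitle} is {Budget, DeptID, EmpID, HireDate, JobTitle, Project, Salary}, the whole schema; {HireDate, JobTitle} is a candidate key.
Closure of {HireDate, Project} is {Budget, DeptID, EmpID, HireDate, JobTitle, Project, Salary}, the whole schema; {HireDate, Project} is a candidate key.
These are minimal and exhaustive — every other superkey contains one of them.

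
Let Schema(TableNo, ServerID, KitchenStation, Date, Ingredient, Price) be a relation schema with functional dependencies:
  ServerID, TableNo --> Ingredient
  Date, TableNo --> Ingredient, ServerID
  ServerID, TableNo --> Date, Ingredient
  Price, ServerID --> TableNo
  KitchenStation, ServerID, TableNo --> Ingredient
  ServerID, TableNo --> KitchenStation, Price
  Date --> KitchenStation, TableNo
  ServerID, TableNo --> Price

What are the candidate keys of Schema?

{Date}, {Price, ServerID}, {ServerID, TableNo}

{Date}⁺ = {Date, Ingredient, KitchenStation, Price, ServerID, TableNo} — all of the relation — so {Date} is a candidate key.
{Price, ServerID}⁺ = {Date, Ingredient, KitchenStation, Price, ServerID, TableNo} — all of the relation — so {Price, ServerID} is a candidate key.
{ServerID, TableNo}⁺ = {Date, Ingredient, KitchenStation, Price, ServerID, TableNo} — all of the relation — so {ServerID, TableNo} is a candidate key.
Any other superkey properly contains one of these, so there are no further candidate keys.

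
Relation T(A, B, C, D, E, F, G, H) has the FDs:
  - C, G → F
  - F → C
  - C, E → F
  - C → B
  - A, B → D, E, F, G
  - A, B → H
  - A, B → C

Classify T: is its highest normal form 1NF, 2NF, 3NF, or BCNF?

3NF

Candidate keys: {A, B}, {A, C}, {A, F}. Prime attributes: {A, B, C, F}.
For C, G → F we have {C, G}⁺ = {B, C, F, G}; {C, G} is not a superkey, so BCNF fails.
Its right-hand attributes {F} are all prime, as are those of every other non-superkey FD — the relation is in 3NF.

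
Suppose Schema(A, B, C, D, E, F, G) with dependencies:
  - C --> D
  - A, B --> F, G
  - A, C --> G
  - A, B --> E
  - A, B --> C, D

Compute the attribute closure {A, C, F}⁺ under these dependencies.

Start with {A, C, F}.
C --> D applies; add {D} → now {A, C, D, F}.
A, C --> G applies; add {G} → now {A, C, D, F, G}.
No further FD applies.

{A, C, D, F, G}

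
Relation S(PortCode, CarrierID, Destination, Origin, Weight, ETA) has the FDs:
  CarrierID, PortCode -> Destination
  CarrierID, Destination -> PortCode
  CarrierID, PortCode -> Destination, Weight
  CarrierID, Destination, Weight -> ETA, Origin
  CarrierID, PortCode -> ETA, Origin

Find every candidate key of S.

{CarrierID} never appears on the right of any FD, so every key must include it.
{CarrierID, Destination}⁺ = {CarrierID, Destination, ETA, Origin, PortCode, Weight} — all of the relation — so {CarrierID, Destination} is a candidate key.
{CarrierID, PortCode}⁺ = {CarrierID, Destination, ETA, Origin, PortCode, Weight} — all of the relation — so {CarrierID, PortCode} is a candidate key.
Any other superkey properly contains one of these, so there are no further candidate keys.

{CarrierID, Destination}, {CarrierID, PortCode}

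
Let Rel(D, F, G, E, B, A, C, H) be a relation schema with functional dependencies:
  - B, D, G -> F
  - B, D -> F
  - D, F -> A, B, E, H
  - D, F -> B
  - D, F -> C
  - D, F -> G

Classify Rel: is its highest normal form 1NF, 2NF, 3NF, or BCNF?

Candidate keys: {B, D}, {D, F}. Prime attributes: {B, D, F}.
Every FD has a superkey on the left, so the relation is in BCNF.

BCNF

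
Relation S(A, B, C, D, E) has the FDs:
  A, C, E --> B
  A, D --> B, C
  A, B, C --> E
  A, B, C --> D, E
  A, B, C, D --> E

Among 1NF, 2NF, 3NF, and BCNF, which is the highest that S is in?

Candidate keys: {A, B, C}, {A, C, E}, {A, D}. Prime attributes: {A, B, C, D, E}.
Each dependency's left side is a superkey — BCNF holds.

BCNF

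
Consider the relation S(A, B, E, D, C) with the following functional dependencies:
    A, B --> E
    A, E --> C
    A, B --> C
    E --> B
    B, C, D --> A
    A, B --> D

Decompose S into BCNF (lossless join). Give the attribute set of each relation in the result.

Candidate keys of the original relation: {A, B}, {A, E}, {B, C, D}, {C, D, E}.
Within {A, B, C, D, E}: {E}⁺ ∩ {A, B, C, D, E} = {B, E}, not the whole set, so E --> B violates BCNF; decompose into {B, E} and {A, C, D, E}.
{B, E} is in BCNF.
{A, C, D, E} is in BCNF.

{A, C, D, E}; {B, E}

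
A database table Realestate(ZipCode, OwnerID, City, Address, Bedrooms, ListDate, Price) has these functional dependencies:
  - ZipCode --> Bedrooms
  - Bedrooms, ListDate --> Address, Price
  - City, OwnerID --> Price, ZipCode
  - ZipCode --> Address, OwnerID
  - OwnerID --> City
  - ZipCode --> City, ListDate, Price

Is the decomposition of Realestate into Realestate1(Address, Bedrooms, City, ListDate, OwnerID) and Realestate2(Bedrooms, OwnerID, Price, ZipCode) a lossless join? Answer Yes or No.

Yes

Common attributes: {Bedrooms, OwnerID}; their closure is {Address, Bedrooms, City, ListDate, OwnerID, Price, ZipCode}.
Since Realestate1 ⊆ {Address, Bedrooms, City, ListDate, OwnerID, Price, ZipCode}, the intersection is a superkey of Realestate1; the decomposition is lossless.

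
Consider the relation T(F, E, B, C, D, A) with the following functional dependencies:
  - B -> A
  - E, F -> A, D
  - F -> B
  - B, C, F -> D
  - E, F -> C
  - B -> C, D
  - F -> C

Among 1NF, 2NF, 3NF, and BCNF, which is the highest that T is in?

Candidate key: {E, F}. Prime attributes: {E, F}.
B -> A breaks BCNF: {B}⁺ = {A, B, C, D}, so {B} is not a superkey.
B -> A has non-prime {A} on the right and a non-superkey on the left, so 3NF fails.
{F} is a proper subset of the key {E, F}, and {F}⁺ contains the non-prime attributes {A, B, C, D} — a partial dependency, so 2NF is violated.

1NF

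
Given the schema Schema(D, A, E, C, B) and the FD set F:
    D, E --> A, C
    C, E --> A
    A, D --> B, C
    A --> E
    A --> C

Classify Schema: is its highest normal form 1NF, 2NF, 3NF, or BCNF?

1NF

Candidate keys: {A, D}, {D, E}. Prime attributes: {A, D, E}.
For C, E --> A we have {C, E}⁺ = {A, C, E}; {C, E} is not a superkey, so BCNF fails.
A --> C determines the non-prime attribute {C} from a non-superkey — 3NF is violated.
{A} is a proper subset of the key {A, D}, and {A}⁺ contains the non-prime attribute {C} — a partial dependency, so 2NF is violated.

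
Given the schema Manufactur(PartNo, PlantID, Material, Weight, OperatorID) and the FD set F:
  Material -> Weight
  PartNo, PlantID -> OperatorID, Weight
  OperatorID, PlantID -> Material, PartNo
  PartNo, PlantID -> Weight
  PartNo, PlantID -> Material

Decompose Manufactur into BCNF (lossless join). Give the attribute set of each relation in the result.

{Material, OperatorID, PartNo, PlantID}; {Material, Weight}

Candidate keys of the original relation: {OperatorID, PlantID}, {PartNo, PlantID}.
In {Material, OperatorID, PartNo, PlantID, Weight}, {Material} is not a superkey ({Material}⁺ restricted to this set is {Material, Weight}), so split on Material -> Weight into {Material, Weight} and {Material, OperatorID, PartNo, PlantID}.
{Material, Weight} has no BCNF violation.
{Material, OperatorID, PartNo, PlantID} has no BCNF violation.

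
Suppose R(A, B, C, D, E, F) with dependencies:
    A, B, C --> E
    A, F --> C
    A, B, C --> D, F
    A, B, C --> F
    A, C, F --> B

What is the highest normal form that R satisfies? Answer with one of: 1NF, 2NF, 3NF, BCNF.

Candidate keys: {A, B, C}, {A, F}. Prime attributes: {A, B, C, F}.
The left-hand side of every FD is a superkey, so BCNF is satisfied.

BCNF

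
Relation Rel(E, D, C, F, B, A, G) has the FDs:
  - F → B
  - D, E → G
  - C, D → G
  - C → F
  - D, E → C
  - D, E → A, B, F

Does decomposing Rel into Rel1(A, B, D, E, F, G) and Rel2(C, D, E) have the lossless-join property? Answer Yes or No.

Rel1 ∩ Rel2 = {D, E}; its closure under F is {A, B, C, D, E, F, G}.
Since Rel1 ⊆ {A, B, C, D, E, F, G}, the intersection is a superkey of Rel1; the decomposition is lossless.

Yes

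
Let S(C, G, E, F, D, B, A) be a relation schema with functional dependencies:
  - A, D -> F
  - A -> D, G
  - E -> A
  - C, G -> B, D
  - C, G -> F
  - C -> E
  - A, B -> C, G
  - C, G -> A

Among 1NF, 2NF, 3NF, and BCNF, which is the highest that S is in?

Candidate keys: {A, B}, {B, E}, {C}. Prime attributes: {A, B, C, E}.
A, D -> F breaks BCNF: {A, D}⁺ = {A, D, F, G}, so {A, D} is not a superkey.
A, D -> F determines the non-prime attribute {F} from a non-superkey — 3NF is violated.
The proper key subset {A} of {A, B} determines non-prime {D, F, G}, so the relation is not even in 2NF.

1NF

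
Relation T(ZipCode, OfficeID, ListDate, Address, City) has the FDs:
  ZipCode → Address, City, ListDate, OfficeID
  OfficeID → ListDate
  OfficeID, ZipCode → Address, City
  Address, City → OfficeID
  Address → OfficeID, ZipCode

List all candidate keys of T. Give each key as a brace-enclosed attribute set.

{Address}, {ZipCode}

{Address} is a candidate key since {Address}⁺ = {Address, City, ListDate, OfficeID, ZipCode} covers every attribute.
{ZipCode} is a candidate key since {ZipCode}⁺ = {Address, City, ListDate, OfficeID, ZipCode} covers every attribute.
No proper subset of any of these is a key, and no other minimal superkey exists.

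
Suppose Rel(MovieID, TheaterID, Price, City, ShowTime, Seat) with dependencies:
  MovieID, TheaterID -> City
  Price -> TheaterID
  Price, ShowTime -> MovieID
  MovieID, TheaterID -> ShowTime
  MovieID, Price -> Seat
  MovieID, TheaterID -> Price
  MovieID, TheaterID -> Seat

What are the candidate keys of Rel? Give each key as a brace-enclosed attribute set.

{MovieID, Price}, {MovieID, TheaterID}, {Price, ShowTime}

{MovieID, Price}⁺ = {City, MovieID, Price, Seat, ShowTime, TheaterID} — all of the relation — so {MovieID, Price} is a candidate key.
{MovieID, TheaterID}⁺ = {City, MovieID, Price, Seat, ShowTime, TheaterID} — all of the relation — so {MovieID, TheaterID} is a candidate key.
{Price, ShowTime}⁺ = {City, MovieID, Price, Seat, ShowTime, TheaterID} — all of the relation — so {Price, ShowTime} is a candidate key.
Any other superkey properly contains one of these, so there are no further candidate keys.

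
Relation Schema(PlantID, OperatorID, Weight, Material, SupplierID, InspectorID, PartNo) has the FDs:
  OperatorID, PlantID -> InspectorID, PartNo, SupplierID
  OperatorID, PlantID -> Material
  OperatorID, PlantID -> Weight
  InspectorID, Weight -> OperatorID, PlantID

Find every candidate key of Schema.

{InspectorID, Weight}, {OperatorID, PlantID}

{InspectorID, Weight}⁺ = {InspectorID, Material, OperatorID, PartNo, PlantID, SupplierID, Weight}, which is every attribute, so {InspectorID, Weight} is a candidate key.
{OperatorID, PlantID}⁺ = {InspectorID, Material, OperatorID, PartNo, PlantID, SupplierID, Weight}, which is every attribute, so {OperatorID, PlantID} is a candidate key.
Any other superkey properly contains one of these, so there are no further candidate keys.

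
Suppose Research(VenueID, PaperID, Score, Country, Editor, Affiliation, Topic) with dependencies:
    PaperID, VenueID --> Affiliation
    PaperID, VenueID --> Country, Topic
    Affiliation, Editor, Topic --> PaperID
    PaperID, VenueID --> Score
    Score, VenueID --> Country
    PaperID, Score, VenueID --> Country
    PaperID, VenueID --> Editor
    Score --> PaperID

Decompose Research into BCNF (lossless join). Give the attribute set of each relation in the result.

{Affiliation, Country, Editor, Score, Topic, VenueID}; {Affiliation, Editor, PaperID, Topic}

Candidate keys of the original relation: {Affiliation, Editor, Topic, VenueID}, {PaperID, VenueID}, {Score, VenueID}.
Within {Affiliation, Country, Editor, PaperID, Score, Topic, VenueID}: {Affiliation, Editor, Topic}⁺ ∩ {Affiliation, Country, Editor, PaperID, Score, Topic, VenueID} = {Affiliation, Editor, PaperID, Topic}, not the whole set, so Affiliation, Editor, Topic --> PaperID violates BCNF; decompose into {Affiliation, Editor, PaperID, Topic} and {Affiliation, Country, Editor, Score, Topic, VenueID}.
{Affiliation, Editor, PaperID, Topic}: every determinant is a superkey — BCNF.
{Affiliation, Country, Editor, Score, Topic, VenueID}: every determinant is a superkey — BCNF.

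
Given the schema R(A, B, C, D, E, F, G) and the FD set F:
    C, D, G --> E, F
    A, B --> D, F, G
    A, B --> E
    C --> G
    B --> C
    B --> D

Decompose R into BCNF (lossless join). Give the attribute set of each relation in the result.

{A, B}; {B, C, D}; {C, D, E, F}; {C, G}

Candidate key of the original relation: {A, B}.
Within {A, B, C, D, E, F, G}: {C, D, G}⁺ ∩ {A, B, C, D, E, F, G} = {C, D, E, F, G}, not the whole set, so C, D, G --> E, F violates BCNF; decompose into {C, D, E, F, G} and {A, B, C, D, G}.
Within {C, D, E, F, G}: {C}⁺ ∩ {C, D, E, F, G} = {C, G}, not the whole set, so C --> G violates BCNF; decompose into {C, G} and {C, D, E, F}.
{C, G} has no BCNF violation.
{C, D, E, F} has no BCNF violation.
Within {A, B, C, D, G}: {C}⁺ ∩ {A, B, C, D, G} = {C, G}, not the whole set, so C --> G violates BCNF; decompose into {C, G} and {A, B, C, D}.
{C, G} has no BCNF violation.
Within {A, B, C, D}: {B}⁺ ∩ {A, B, C, D} = {B, C, D}, not the whole set, so B --> C, D violates BCNF; decompose into {B, C, D} and {A, B}.
{B, C, D} has no BCNF violation.
{A, B} has no BCNF violation.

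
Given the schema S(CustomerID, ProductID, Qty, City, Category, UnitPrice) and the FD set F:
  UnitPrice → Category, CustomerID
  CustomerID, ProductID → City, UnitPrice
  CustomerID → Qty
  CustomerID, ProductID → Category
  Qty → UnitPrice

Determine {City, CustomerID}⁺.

Start with {City, CustomerID}.
CustomerID → Qty applies; add {Qty} → now {City, CustomerID, Qty}.
Qty → UnitPrice applies; add {UnitPrice} → now {City, CustomerID, Qty, UnitPrice}.
UnitPrice → Category, CustomerID applies; add {Category} → now {Category, City, CustomerID, Qty, UnitPrice}.
No further FD applies.

{Category, City, CustomerID, Qty, UnitPrice}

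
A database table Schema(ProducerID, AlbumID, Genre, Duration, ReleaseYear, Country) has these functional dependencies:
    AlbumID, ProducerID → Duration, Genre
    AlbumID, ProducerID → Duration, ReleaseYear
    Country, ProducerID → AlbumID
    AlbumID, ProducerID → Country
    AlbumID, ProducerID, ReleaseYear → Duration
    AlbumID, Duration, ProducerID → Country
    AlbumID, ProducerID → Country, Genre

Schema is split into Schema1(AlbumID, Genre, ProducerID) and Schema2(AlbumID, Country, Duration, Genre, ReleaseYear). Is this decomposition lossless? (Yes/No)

Schema1 ∩ Schema2 = {AlbumID, Genre}; its closure under F is {AlbumID, Genre}.
The closure covers neither Schema1 nor Schema2 entirely; the join is not lossless.

No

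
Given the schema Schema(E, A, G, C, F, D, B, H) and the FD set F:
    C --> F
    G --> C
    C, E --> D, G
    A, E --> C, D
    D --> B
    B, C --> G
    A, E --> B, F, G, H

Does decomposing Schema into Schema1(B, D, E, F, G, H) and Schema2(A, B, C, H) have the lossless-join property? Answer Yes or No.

Schema1 ∩ Schema2 = {B, H}; its closure under F is {B, H}.
Schema1 ⊄ {B, H} and Schema2 ⊄ {B, H}, so the split is lossy.

No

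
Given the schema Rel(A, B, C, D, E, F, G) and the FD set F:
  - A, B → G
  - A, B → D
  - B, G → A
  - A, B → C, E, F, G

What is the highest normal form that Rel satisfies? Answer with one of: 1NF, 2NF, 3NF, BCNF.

Candidate keys: {A, B}, {B, G}. Prime attributes: {A, B, G}.
Each dependency's left side is a superkey — BCNF holds.

BCNF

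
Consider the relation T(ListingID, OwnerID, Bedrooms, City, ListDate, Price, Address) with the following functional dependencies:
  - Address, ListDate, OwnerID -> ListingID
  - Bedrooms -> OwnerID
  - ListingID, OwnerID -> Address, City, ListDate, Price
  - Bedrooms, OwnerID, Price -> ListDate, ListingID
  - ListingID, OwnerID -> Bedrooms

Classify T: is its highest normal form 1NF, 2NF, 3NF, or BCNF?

3NF

Candidate keys: {Address, Bedrooms, ListDate}, {Address, ListDate, OwnerID}, {Bedrooms, ListingID}, {Bedrooms, Price}, {ListingID, OwnerID}. Prime attributes: {Address, Bedrooms, ListDate, ListingID, OwnerID, Price}.
For Bedrooms -> OwnerID we have {Bedrooms}⁺ = {Bedrooms, OwnerID}; {Bedrooms} is not a superkey, so BCNF fails.
But every attribute on its right side ({OwnerID}) is prime, and the same holds for every other non-superkey FD, so 3NF still holds.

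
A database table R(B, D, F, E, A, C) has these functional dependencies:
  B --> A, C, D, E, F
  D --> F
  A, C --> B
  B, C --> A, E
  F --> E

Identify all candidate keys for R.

Closure of {B} is {A, B, C, D, E, F}, the whole schema; {B} is a candidate key.
Closure of {A, C} is {A, B, C, D, E, F}, the whole schema; {A, C} is a candidate key.
These are minimal and exhaustive — every other superkey contains one of them.

{A, C}, {B}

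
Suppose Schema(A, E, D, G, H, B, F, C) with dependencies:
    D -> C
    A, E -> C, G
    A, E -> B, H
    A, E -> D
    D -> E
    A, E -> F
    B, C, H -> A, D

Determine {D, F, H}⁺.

{C, D, E, F, H}

Start with {D, F, H}.
D -> C applies; add {C} → now {C, D, F, H}.
D -> E applies; add {E} → now {C, D, E, F, H}.
No further FD applies.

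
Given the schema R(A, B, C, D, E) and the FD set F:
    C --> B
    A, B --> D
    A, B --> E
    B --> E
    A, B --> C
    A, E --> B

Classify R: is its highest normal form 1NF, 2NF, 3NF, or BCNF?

Candidate keys: {A, B}, {A, C}, {A, E}. Prime attributes: {A, B, C, E}.
For C --> B we have {C}⁺ = {B, C, E}; {C} is not a superkey, so BCNF fails.
Its right-hand attributes {B} are all prime, as are those of every other non-superkey FD — the relation is in 3NF.

3NF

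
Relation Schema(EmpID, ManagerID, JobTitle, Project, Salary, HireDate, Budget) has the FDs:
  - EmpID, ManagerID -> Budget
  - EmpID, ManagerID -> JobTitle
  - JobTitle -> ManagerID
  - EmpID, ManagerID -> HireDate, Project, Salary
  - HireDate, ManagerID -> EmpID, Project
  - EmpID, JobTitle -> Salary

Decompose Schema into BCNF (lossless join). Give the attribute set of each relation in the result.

{Budget, EmpID, HireDate, JobTitle, Project, Salary}; {JobTitle, ManagerID}

Candidate keys of the original relation: {EmpID, JobTitle}, {EmpID, ManagerID}, {HireDate, JobTitle}, {HireDate, ManagerID}.
{Budget, EmpID, HireDate, JobTitle, ManagerID, Project, Salary}: {JobTitle} determines {JobTitle, ManagerID} here but is not a superkey — split on JobTitle -> ManagerID, giving {JobTitle, ManagerID} and {Budget, EmpID, HireDate, JobTitle, Project, Salary}.
{JobTitle, ManagerID}: every determinant is a superkey — BCNF.
{Budget, EmpID, HireDate, JobTitle, Project, Salary}: every determinant is a superkey — BCNF.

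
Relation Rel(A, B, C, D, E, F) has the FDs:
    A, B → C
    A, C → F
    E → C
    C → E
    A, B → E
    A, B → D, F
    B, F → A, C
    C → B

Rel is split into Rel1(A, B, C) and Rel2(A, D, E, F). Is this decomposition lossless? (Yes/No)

The shared attributes are {A} and {A}⁺ = {A}.
Neither Rel1 nor Rel2 is contained in that closure, so the decomposition is lossy.

No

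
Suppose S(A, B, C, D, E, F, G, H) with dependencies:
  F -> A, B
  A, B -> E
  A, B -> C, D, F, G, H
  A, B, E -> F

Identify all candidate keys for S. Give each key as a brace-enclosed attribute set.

{F} is a candidate key since {F}⁺ = {A, B, C, D, E, F, G, H} covers every attribute.
{A, B} is a candidate key since {A, B}⁺ = {A, B, C, D, E, F, G, H} covers every attribute.
These are minimal and exhaustive — every other superkey contains one of them.

{A, B}, {F}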